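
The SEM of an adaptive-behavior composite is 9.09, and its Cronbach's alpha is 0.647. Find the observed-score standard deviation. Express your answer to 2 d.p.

σ = SEM·(1 − r)^(−1/2) ≈ 9.09*1.6831 ≈ 15.2995

15.30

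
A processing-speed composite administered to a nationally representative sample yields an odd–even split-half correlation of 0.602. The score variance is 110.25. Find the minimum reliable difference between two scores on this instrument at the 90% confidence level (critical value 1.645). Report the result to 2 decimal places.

SD = √110.25 ≃ 10.500
r_full = 2·0.602 / (1 + 0.602) ≃ 0.752
SEM = 10.500 * √(1 − 0.752) = 10.500 * √0.248 ≃ 10.500 * 0.498 ≃ 5.234
SE_diff = √2 * SEM ≃ 7.401
Minimum reliable difference = 1.645 * SE_diff ≃ 1.645 * 7.401 ≃ 12.175

12.18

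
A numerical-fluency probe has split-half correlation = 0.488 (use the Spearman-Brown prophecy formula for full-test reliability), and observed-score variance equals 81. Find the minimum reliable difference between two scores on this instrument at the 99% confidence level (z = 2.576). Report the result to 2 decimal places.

19.23

σ = 81^(1/2) = 9.0000
Spearman-Brown: r = 2(0.488) / (1 + 0.488) = 0.9760 / 1.4880 ≈ 0.6559
SEM = 9.0000*√(1 − 0.6559) ≈ 5.2793
SE_diff = SEM * √2 ≈ 5.2793 * 1.4142 ≈ 7.4661
Smallest detectable difference = 2.576*7.4661 ≈ 19.2326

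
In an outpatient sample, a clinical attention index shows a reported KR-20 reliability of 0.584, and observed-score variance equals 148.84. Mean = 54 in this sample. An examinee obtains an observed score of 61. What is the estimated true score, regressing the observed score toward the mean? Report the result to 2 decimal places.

58.09

T̂ = 0.58400(61) + 0.41600(54) ≈ 58.08800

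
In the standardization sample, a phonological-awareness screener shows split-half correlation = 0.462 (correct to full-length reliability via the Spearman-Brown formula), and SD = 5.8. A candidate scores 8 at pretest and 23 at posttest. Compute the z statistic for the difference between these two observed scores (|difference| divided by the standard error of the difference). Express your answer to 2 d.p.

3.01

r_full = 2·0.462 / (1 + 0.462) ≃ 0.6320
The standard error of measurement is 5.8000×√(1 − 0.6320) ≃ 5.8000×0.6066 ≃ 3.5184.
Standard error of the difference = 3.5184·√2 ≃ 4.9758
z = 15 / 4.9758 ≃ 3.0146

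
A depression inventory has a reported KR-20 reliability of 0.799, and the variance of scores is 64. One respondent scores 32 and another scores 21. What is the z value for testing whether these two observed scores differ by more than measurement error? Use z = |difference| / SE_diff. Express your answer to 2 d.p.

2.17

SD = √64 = 8.000
SEM = 8.000 * √(1 − 0.799) = 8.000 * √0.201 ≈ 8.000 * 0.448 ≈ 3.587
SE_diff = SEM * √2 ≈ 3.587 * 1.414 ≈ 5.072
z = |32 − 21| / 5.072 = 11 / 5.072 ≈ 2.169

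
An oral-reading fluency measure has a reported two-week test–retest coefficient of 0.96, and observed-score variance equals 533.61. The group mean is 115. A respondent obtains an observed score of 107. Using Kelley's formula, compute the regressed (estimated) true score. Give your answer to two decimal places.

107.32

T̂ = 0.96000(107) + 0.04000(115) ≃ 107.32000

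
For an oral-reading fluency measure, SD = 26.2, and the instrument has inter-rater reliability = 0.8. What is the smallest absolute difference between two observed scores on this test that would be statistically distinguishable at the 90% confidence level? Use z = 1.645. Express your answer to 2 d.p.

SEM = 26.20000 · √(1 − 0.80000) = 26.20000 · √0.20000 ≈ 26.20000 · 0.44721 ≈ 11.71700
Standard error of the difference = 11.71700·√2 ≈ 16.57033
Minimum reliable difference = 1.645 · SE_diff ≈ 1.645 · 16.57033 ≈ 27.25820

27.26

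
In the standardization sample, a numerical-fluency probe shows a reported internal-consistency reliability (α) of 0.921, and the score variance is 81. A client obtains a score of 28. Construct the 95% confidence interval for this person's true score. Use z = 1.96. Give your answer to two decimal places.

SD = √81 = 9.0000
The standard error of measurement is 9.0000*√(1 − 0.9210) ≈ 9.0000*0.2811 ≈ 2.5296.
Half-width = 1.96*2.5296 ≈ 4.9581
Interval: (23.0419, 32.9581)

[23.04, 32.96]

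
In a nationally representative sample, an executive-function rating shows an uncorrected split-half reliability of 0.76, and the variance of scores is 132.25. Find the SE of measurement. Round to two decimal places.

4.25

σ = 132.25^(1/2) = 11.5000
Full-length reliability (Spearman-Brown) = 2(0.76)/(1+0.76) ≃ 0.8636
The standard error of measurement is 11.5000*√(1 − 0.8636) ≃ 11.5000*0.3693 ≃ 4.2467.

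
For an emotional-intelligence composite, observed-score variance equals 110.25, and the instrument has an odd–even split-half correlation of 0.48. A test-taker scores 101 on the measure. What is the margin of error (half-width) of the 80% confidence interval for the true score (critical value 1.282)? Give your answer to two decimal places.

7.98

σ = 110.25^(1/2) = 10.500
r_full = 2·0.48 / (1 + 0.48) ≃ 0.649
The standard error of measurement is 10.500·√(1 − 0.649) ≃ 10.500·0.593 ≃ 6.224.
1.282 · SEM ≃ 7.979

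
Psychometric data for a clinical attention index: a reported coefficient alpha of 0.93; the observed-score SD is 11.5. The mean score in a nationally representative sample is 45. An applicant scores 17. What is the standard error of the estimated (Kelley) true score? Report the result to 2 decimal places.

SE_est = SD · √(r(1 − r)) = 11.500 · √0.065 ≈ 11.500 · 0.255 ≈ 2.934

2.93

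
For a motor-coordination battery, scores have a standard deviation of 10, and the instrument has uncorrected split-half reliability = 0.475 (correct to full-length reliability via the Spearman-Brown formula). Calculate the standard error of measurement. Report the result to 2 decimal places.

5.97

Full-length reliability (Spearman-Brown) = 2(0.475)/(1+0.475) ≈ 0.6441
SEM = 10.0000·√(1 − 0.6441) ≈ 5.9660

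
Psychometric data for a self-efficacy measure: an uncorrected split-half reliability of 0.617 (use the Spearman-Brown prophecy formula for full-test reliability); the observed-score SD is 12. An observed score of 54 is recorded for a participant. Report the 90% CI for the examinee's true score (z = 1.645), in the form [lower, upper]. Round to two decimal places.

Full-length reliability (Spearman-Brown) = 2(0.617)/(1+0.617) ≈ 0.76314
SEM = 12.00000·√(1 − 0.76314) ≈ 5.84017
1.645 · SEM ≈ 9.60708
90% CI: 54 ± 9.60708 = [44.39292, 63.60708]

[44.39, 63.61]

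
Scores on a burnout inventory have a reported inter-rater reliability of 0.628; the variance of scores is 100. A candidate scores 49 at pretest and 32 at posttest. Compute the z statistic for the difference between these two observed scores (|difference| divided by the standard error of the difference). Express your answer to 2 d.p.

SD = √100 = 10.000
SEM = 10.000 × √(1 − 0.628) = 10.000 × √0.372 ≃ 10.000 × 0.610 ≃ 6.099
Standard error of the difference = 6.099·√2 ≃ 8.626
z = 17 / 8.626 ≃ 1.971

1.97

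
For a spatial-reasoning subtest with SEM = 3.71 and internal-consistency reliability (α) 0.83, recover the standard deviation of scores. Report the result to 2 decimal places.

9.00

SD = 3.71 / √(1 − 0.83) ≈ 8.998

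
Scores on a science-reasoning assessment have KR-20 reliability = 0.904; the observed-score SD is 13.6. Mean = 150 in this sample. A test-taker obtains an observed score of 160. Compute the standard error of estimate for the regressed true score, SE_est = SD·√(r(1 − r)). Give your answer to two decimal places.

4.01

SE_est = 13.60000·√[r(1 − r)] ≃ 4.00644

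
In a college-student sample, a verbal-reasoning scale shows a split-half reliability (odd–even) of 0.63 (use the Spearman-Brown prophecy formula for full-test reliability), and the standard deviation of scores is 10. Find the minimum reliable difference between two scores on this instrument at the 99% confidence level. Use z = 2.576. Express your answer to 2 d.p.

17.36

r_full = 2·0.63 / (1 + 0.63) ≈ 0.773
The standard error of measurement is 10.000×√(1 − 0.773) ≈ 10.000×0.476 ≈ 4.764.
Standard error of the difference = 4.764·√2 ≈ 6.738
Minimum reliable difference = 2.576 × SE_diff ≈ 2.576 × 6.738 ≈ 17.357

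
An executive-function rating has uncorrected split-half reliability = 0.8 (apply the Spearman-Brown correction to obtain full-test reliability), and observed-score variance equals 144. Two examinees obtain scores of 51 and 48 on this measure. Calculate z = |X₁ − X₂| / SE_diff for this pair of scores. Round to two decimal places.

SD = √144 = 12.00000
Full-length reliability (Spearman-Brown) = 2(0.8)/(1+0.8) ≈ 0.88889
SEM = 12.00000 · √(1 − 0.88889) = 12.00000 · √0.11111 ≈ 12.00000 · 0.33333 ≈ 4.00000
Standard error of the difference = 4.00000·√2 ≈ 5.65685
z = 3 / 5.65685 ≈ 0.53033

0.53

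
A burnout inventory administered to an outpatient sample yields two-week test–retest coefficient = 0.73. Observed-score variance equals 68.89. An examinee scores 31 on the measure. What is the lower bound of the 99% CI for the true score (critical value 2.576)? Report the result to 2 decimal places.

19.89

SD = √68.89 = 8.3000
SEM = 8.3000 · √(1 − 0.7300) = 8.3000 · √0.2700 ≈ 8.3000 · 0.5196 ≈ 4.3128
2.576 · SEM ≈ 11.1098
Lower bound: 31 − 11.1098 = 19.8902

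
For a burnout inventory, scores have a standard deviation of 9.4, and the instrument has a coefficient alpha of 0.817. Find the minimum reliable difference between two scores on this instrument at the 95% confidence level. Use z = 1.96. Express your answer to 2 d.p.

11.15

The standard error of measurement is 9.4000×√(1 − 0.8170) ≈ 9.4000×0.4278 ≈ 4.0212.
SE_diff = √2 × SEM ≈ 5.6868
Smallest detectable difference = 1.96×5.6868 ≈ 11.1461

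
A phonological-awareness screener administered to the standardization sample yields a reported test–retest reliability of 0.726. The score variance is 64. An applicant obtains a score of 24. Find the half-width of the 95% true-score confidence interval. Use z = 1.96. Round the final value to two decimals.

8.21

SD = √64 ≈ 8.0000
SEM = 8.0000 · √(1 − 0.7260) = 8.0000 · √0.2740 ≈ 8.0000 · 0.5235 ≈ 4.1876
1.96 · SEM ≈ 8.2077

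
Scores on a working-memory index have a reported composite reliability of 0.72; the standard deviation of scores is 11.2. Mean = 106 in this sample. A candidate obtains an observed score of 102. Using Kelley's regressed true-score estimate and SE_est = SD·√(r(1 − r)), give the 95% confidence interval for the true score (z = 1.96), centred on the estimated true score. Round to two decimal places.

T̂ = r·X + (1 − r)·M = 0.7200*102 + 0.2800*106 = 73.4400 + 29.6800 ≈ 103.1200
SE_est = SD * √(r(1 − r)) = 11.2000 * √0.2016 ≈ 11.2000 * 0.4490 ≈ 5.0288
95% CI: 103.1200 ± 9.8564 ≈ (93.2636, 112.9764)

[93.26, 112.98]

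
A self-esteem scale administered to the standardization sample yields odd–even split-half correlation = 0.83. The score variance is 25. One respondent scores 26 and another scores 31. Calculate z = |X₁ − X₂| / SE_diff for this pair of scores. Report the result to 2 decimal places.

2.32

SD = √25 ≈ 5.0000
Spearman-Brown: r = 2(0.83) / (1 + 0.83) = 1.6600 / 1.8300 ≈ 0.9071
The standard error of measurement is 5.0000*√(1 − 0.9071) ≈ 5.0000*0.3048 ≈ 1.5239.
SE_diff = √2 * SEM ≈ 2.1552
z = |26 − 31| / 2.1552 = 5 / 2.1552 ≈ 2.3200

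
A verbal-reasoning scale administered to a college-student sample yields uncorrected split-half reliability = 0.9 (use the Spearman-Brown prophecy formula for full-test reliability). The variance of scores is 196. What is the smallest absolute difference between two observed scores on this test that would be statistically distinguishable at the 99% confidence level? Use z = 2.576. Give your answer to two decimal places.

11.70

SD = √196 ≈ 14.000
Spearman-Brown: r = 2(0.9) / (1 + 0.9) = 1.800 / 1.900 ≈ 0.947
The standard error of measurement is 14.000×√(1 − 0.947) ≈ 14.000×0.229 ≈ 3.212.
SE_diff = SEM × √2 ≈ 3.212 × 1.414 ≈ 4.542
Minimum reliable difference = 2.576 × SE_diff ≈ 2.576 × 4.542 ≈ 11.701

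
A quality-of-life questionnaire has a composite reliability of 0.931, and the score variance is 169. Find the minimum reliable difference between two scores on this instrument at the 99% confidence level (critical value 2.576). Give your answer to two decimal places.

12.44

SD = √169 = 13.000
SEM = 13.000 × √(1 − 0.931) = 13.000 × √0.069 ≈ 13.000 × 0.263 ≈ 3.415
Standard error of the difference = 3.415·√2 ≈ 4.829
Minimum reliable difference = 2.576 × SE_diff ≈ 2.576 × 4.829 ≈ 12.440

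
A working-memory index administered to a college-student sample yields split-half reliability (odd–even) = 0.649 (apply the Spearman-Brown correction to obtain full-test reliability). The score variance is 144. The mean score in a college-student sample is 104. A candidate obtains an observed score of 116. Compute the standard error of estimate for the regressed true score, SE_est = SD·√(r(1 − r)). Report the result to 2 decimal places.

4.91

SD = √144 = 12.00000
Full-length reliability (Spearman-Brown) = 2(0.649)/(1+0.649) ≈ 0.78714
SE_est = SD · √(r(1 − r)) = 12.00000 · √0.16755 ≈ 12.00000 · 0.40933 ≈ 4.91192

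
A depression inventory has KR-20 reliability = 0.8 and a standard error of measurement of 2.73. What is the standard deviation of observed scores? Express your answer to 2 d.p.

6.10

σ = SEM·(1 − r)^(−1/2) ≈ 2.73*2.23607 ≈ 6.10447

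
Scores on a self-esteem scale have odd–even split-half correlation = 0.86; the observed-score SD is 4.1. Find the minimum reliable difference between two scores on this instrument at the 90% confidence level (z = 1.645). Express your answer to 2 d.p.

2.62

Spearman-Brown: r = 2(0.86) / (1 + 0.86) = 1.7200 / 1.8600 ≈ 0.9247
SEM = 4.1000 · √(1 − 0.9247) = 4.1000 · √0.0753 ≈ 4.1000 · 0.2744 ≈ 1.1248
SE_diff = √2 · SEM ≈ 1.5908
Minimum reliable difference = 1.645 · SE_diff ≈ 1.645 · 1.5908 ≈ 2.6168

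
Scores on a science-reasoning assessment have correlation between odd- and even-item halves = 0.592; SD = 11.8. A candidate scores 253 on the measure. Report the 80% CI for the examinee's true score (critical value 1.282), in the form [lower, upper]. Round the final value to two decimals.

[245.34, 260.66]

r_full = 2·0.592 / (1 + 0.592) ≈ 0.7437
SEM = 11.8000 · √(1 − 0.7437) = 11.8000 · √0.2563 ≈ 11.8000 · 0.5062 ≈ 5.9737
Margin = 1.282 · 5.9737 ≈ 7.6582
80% CI: 253 ± 7.6582 = [245.3418, 260.6582]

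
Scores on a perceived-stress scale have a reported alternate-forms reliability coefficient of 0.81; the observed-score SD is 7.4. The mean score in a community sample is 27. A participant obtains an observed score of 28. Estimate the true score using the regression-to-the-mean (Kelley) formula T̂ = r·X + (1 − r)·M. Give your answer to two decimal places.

T̂ = r·X + (1 − r)·M = 0.81000×28 + 0.19000×27 = 22.68000 + 5.13000 ≈ 27.81000

27.81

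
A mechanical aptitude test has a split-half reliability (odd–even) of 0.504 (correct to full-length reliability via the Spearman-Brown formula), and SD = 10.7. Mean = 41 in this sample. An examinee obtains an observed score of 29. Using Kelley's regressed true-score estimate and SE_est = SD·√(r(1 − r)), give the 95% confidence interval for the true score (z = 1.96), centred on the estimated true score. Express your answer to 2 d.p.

Full-length reliability (Spearman-Brown) = 2(0.504)/(1+0.504) ≈ 0.670
T̂ = 0.670(29) + 0.330(41) ≈ 32.957
SE_est = SD · √(r(1 − r)) = 10.700 · √0.221 ≈ 10.700 · 0.470 ≈ 5.030
95% CI: 32.957 ± 9.860 ≈ (23.098, 42.817)

[23.10, 42.82]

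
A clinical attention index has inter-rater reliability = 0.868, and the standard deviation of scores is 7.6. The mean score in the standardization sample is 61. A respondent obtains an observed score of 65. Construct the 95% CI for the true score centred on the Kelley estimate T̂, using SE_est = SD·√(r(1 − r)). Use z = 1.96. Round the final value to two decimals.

T̂ = r·X + (1 − r)·M = 0.86800·65 + 0.13200·61 = 56.42000 + 8.05200 ≃ 64.47200
SE_est = SD · √(r(1 − r)) = 7.60000 · √0.11458 ≃ 7.60000 · 0.33849 ≃ 2.57253
95% CI: 64.47200 ± 5.04216 ≃ (59.42984, 69.51416)

[59.43, 69.51]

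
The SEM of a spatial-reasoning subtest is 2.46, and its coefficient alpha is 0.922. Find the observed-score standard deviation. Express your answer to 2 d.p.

8.81

SD = SEM / √(1 − r) = 2.46 / √0.0780 ≈ 2.46 / 0.2793 ≈ 8.8082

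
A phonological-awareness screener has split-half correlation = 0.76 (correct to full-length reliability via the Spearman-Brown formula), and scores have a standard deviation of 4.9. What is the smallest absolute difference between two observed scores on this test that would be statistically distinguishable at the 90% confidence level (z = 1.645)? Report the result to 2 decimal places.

4.21

Full-length reliability (Spearman-Brown) = 2(0.76)/(1+0.76) ≈ 0.86364
The standard error of measurement is 4.90000·√(1 − 0.86364) ≈ 4.90000·0.36927 ≈ 1.80944.
SE_diff = SEM · √2 ≈ 1.80944 · 1.41421 ≈ 2.55894
Minimum reliable difference = 1.645 · SE_diff ≈ 1.645 · 2.55894 ≈ 4.20946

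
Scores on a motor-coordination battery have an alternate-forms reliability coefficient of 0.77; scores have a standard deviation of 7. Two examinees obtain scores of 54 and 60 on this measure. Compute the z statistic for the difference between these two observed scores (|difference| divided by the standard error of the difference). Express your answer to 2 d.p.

SEM = 7.00000 * √(1 − 0.77000) = 7.00000 * √0.23000 ≃ 7.00000 * 0.47958 ≃ 3.35708
SE_diff = √2 * SEM ≃ 4.74763
z = 6 / 4.74763 ≃ 1.26379

1.26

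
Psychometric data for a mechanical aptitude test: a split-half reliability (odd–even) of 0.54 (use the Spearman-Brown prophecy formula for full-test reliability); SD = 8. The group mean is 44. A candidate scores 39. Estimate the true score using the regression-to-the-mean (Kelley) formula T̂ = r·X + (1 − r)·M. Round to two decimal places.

40.49

Full-length reliability (Spearman-Brown) = 2(0.54)/(1+0.54) ≈ 0.701
Estimated true score = 0.701·39 + (1 − 0.701)·44 ≈ 40.494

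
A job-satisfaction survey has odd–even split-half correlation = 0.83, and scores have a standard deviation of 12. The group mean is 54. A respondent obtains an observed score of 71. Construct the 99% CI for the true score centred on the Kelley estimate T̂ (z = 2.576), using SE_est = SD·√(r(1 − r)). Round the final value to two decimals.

Full-length reliability (Spearman-Brown) = 2(0.83)/(1+0.83) ≈ 0.907
T̂ = 0.907(71) + 0.093(54) ≈ 69.421
SE_est = SD · √(r(1 − r)) = 12.000 · √0.084 ≈ 12.000 · 0.290 ≈ 3.483
99% CI: 69.421 ± 8.973 ≈ (60.447, 78.394)

[60.45, 78.39]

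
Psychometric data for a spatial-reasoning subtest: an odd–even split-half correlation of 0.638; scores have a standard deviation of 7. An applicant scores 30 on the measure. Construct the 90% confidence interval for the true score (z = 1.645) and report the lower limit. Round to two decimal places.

24.59

Full-length reliability (Spearman-Brown) = 2(0.638)/(1+0.638) ≈ 0.779
SEM = 7.000*√(1 − 0.779) ≈ 3.291
Half-width = 1.645*3.291 ≈ 5.413
Lower limit = 30 − 5.413 ≈ 24.587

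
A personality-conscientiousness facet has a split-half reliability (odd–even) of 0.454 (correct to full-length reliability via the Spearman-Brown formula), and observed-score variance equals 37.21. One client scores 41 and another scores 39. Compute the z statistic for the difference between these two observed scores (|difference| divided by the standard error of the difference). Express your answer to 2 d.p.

0.38

σ = 37.21^(1/2) = 6.100
Spearman-Brown: r = 2(0.454) / (1 + 0.454) = 0.908 / 1.454 ≈ 0.624
SEM = 6.100 · √(1 − 0.624) = 6.100 · √0.376 ≈ 6.100 · 0.613 ≈ 3.738
SE_diff = √2 · SEM ≈ 5.286
z = |41 − 39| / 5.286 = 2 / 5.286 ≈ 0.378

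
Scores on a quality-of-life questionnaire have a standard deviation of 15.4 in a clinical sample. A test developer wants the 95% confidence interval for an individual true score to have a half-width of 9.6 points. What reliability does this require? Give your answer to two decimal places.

Required SEM = 9.6 / 1.96 ≈ 4.8980
r = 1 − (SEM / SD)² = 1 − (4.8980 / 15.4)² ≈ 1 − 0.1012 ≈ 0.8988

0.90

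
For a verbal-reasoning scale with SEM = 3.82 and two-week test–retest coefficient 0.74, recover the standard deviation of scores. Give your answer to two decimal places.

7.49

SD = SEM / √(1 − r) = 3.82 / √0.2600 ≈ 3.82 / 0.5099 ≈ 7.4916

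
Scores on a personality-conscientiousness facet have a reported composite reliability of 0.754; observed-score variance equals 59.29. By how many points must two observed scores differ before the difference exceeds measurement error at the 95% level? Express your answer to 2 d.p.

10.59

SD = √59.29 = 7.70000
SEM = 7.70000 × √(1 − 0.75400) = 7.70000 × √0.24600 ≈ 7.70000 × 0.49598 ≈ 3.81908
Standard error of the difference = 3.81908·√2 ≈ 5.40099
Minimum reliable difference = 1.96 × SE_diff ≈ 1.96 × 5.40099 ≈ 10.58594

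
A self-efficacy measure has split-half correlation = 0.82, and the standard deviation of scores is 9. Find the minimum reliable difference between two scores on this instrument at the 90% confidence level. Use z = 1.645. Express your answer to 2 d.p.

Full-length reliability (Spearman-Brown) = 2(0.82)/(1+0.82) ≃ 0.9011
SEM = 9.0000×√(1 − 0.9011) ≃ 2.8304
Standard error of the difference = 2.8304·√2 ≃ 4.0027
Minimum reliable difference = 1.645 × SE_diff ≃ 1.645 × 4.0027 ≃ 6.5845

6.58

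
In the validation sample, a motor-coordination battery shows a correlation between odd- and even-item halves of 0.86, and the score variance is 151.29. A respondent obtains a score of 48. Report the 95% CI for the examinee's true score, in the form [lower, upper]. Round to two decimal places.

[41.39, 54.61]

SD = √151.29 = 12.300
Full-length reliability (Spearman-Brown) = 2(0.86)/(1+0.86) ≈ 0.925
The standard error of measurement is 12.300×√(1 − 0.925) ≈ 12.300×0.274 ≈ 3.375.
Half-width = 1.96×3.375 ≈ 6.614
Interval: (41.386, 54.614)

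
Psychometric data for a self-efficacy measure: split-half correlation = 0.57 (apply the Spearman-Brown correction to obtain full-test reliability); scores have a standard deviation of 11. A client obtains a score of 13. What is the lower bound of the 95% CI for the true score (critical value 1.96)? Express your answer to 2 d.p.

1.72

r_full = 2·0.57 / (1 + 0.57) ≈ 0.726
The standard error of measurement is 11.000·√(1 − 0.726) ≈ 11.000·0.523 ≈ 5.757.
1.96 · SEM ≈ 11.283
Lower limit = 13 − 11.283 ≈ 1.717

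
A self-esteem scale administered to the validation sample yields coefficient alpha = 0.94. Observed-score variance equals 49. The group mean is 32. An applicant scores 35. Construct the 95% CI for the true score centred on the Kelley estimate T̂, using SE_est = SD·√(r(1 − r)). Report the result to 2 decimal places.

σ = 49^(1/2) = 7.000
T̂ = 0.940(35) + 0.060(32) ≃ 34.820
SE_est = 7.000·√[r(1 − r)] ≃ 1.662
CI = 34.820 ± 1.96 * 1.662 → [31.562, 38.078]

[31.56, 38.08]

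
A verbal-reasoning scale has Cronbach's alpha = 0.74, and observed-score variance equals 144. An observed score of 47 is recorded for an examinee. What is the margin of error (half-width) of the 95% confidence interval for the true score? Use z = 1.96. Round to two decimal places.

11.99

σ = 144^(1/2) = 12.000
SEM = 12.000 × √(1 − 0.740) = 12.000 × √0.260 ≈ 12.000 × 0.510 ≈ 6.119
Margin = 1.96 × 6.119 ≈ 11.993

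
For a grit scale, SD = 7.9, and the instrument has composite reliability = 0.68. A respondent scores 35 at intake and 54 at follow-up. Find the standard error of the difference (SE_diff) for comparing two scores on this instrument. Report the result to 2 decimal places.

SEM = 7.9000 × √(1 − 0.6800) = 7.9000 × √0.3200 ≈ 7.9000 × 0.5657 ≈ 4.4689
SE_diff = √2 × SEM ≈ 6.3200

6.32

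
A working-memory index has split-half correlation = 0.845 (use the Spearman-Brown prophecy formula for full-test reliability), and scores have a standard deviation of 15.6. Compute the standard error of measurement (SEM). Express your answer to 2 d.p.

r_full = 2·0.845 / (1 + 0.845) ≃ 0.916
SEM = 15.600 × √(1 − 0.916) = 15.600 × √0.084 ≃ 15.600 × 0.290 ≃ 4.522

4.52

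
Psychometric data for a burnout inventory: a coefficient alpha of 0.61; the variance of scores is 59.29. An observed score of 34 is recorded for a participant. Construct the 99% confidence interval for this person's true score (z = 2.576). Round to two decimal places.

[21.61, 46.39]

SD = √59.29 ≈ 7.70000
SEM = 7.70000×√(1 − 0.61000) ≈ 4.80865
2.576 × SEM ≈ 12.38708
Interval: (21.61292, 46.38708)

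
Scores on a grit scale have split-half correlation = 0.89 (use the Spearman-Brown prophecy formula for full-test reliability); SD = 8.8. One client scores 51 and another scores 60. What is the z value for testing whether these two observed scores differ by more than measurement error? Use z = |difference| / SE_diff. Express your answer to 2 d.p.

r_full = 2·0.89 / (1 + 0.89) ≈ 0.94180
SEM = 8.80000·√(1 − 0.94180) ≈ 2.12299
SE_diff = SEM · √2 ≈ 2.12299 · 1.41421 ≈ 3.00236
z = 9 / 3.00236 ≈ 2.99764

3.00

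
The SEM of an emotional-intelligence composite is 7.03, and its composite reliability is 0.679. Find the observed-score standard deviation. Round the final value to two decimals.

SD = 7.03 / √(1 − 0.679) ≈ 12.408

12.41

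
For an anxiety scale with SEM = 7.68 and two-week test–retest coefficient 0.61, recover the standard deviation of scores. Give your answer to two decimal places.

σ = SEM·(1 − r)^(−1/2) ≈ 7.68×1.6013 ≈ 12.2978

12.30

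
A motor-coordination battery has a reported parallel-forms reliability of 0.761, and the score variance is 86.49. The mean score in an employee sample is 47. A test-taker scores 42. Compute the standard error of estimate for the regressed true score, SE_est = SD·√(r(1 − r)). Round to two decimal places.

3.97

σ = 86.49^(1/2) = 9.3000
SE_est = SD × √(r(1 − r)) = 9.3000 × √0.1819 ≈ 9.3000 × 0.4265 ≈ 3.9662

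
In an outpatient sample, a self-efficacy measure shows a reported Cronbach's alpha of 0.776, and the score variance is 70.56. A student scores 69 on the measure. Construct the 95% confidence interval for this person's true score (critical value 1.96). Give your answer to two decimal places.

[61.21, 76.79]

SD = √70.56 ≈ 8.400
The standard error of measurement is 8.400·√(1 − 0.776) ≈ 8.400·0.473 ≈ 3.976.
Half-width = 1.96·3.976 ≈ 7.792
95% CI: 69 ± 7.792 = [61.208, 76.792]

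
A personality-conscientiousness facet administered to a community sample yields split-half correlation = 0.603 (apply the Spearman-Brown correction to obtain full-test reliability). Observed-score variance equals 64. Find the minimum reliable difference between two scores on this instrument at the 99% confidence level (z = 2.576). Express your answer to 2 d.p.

14.50

SD = √64 ≃ 8.000
Spearman-Brown: r = 2(0.603) / (1 + 0.603) = 1.206 / 1.603 ≃ 0.752
SEM = 8.000 · √(1 − 0.752) = 8.000 · √0.248 ≃ 8.000 · 0.498 ≃ 3.981
Standard error of the difference = 3.981·√2 ≃ 5.630
Minimum reliable difference = 2.576 · SE_diff ≃ 2.576 · 5.630 ≃ 14.504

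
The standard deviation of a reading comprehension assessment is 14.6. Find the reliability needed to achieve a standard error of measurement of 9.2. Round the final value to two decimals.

r = 1 − (9.2000/14.6)² ≈ 1 − 0.3971 ≈ 0.6029

0.60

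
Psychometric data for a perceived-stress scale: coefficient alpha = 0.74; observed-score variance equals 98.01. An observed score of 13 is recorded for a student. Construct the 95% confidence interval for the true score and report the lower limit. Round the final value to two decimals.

SD = √98.01 ≈ 9.90000
SEM = 9.90000·√(1 − 0.74000) ≈ 5.04803
Half-width = 1.96·5.04803 ≈ 9.89414
Lower bound: 13 − 9.89414 = 3.10586

3.11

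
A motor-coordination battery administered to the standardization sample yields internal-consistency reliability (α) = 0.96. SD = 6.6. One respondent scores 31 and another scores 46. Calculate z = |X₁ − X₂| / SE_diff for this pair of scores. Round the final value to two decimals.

8.04

SEM = 6.6000*√(1 − 0.9600) ≈ 1.3200
SE_diff = SEM * √2 ≈ 1.3200 * 1.4142 ≈ 1.8668
z = 15 / 1.8668 ≈ 8.0353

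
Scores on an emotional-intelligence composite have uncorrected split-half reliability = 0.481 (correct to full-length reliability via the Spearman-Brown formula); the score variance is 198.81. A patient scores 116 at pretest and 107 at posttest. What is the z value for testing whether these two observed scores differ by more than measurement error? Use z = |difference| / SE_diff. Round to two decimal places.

0.76

σ = 198.81^(1/2) = 14.1000
r_full = 2·0.481 / (1 + 0.481) ≈ 0.6496
SEM = 14.1000*√(1 − 0.6496) ≈ 8.3469
Standard error of the difference = 8.3469·√2 ≈ 11.8043
z = 9 / 11.8043 ≈ 0.7624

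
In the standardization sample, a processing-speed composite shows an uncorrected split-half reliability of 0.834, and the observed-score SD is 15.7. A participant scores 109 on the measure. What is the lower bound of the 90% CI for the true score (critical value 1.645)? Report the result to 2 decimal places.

101.23

Spearman-Brown: r = 2(0.834) / (1 + 0.834) = 1.6680 / 1.8340 ≈ 0.9095
SEM = 15.7000*√(1 − 0.9095) ≈ 4.7234
Margin = 1.645 * 4.7234 ≈ 7.7700
Lower bound: 109 − 7.7700 = 101.2300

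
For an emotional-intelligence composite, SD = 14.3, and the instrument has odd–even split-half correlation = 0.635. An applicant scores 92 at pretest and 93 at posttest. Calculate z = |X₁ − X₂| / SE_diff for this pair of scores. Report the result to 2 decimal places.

0.10

r_full = 2·0.635 / (1 + 0.635) ≈ 0.77676
SEM = 14.30000 · √(1 − 0.77676) = 14.30000 · √0.22324 ≈ 14.30000 · 0.47248 ≈ 6.75653
SE_diff = SEM · √2 ≈ 6.75653 · 1.41421 ≈ 9.55517
z = |92 − 93| / 9.55517 = 1 / 9.55517 ≈ 0.10466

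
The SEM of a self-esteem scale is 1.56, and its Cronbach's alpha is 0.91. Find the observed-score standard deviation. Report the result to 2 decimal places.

5.20

SD = 1.56 / √(1 − 0.91) ≈ 5.2000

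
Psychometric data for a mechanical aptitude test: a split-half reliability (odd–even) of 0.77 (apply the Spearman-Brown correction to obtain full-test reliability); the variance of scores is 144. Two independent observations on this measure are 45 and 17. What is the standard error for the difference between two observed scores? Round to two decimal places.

SD = √144 = 12.000
Full-length reliability (Spearman-Brown) = 2(0.77)/(1+0.77) ≈ 0.870
SEM = 12.000×√(1 − 0.870) ≈ 4.326
SE_diff = √2 × SEM ≈ 6.117

6.12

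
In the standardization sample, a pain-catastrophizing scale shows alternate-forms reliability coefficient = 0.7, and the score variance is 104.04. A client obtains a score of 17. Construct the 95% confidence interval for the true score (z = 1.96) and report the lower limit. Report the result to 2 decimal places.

σ = 104.04^(1/2) = 10.2000
SEM = 10.2000 · √(1 − 0.7000) = 10.2000 · √0.3000 ≈ 10.2000 · 0.5477 ≈ 5.5868
1.96 · SEM ≈ 10.9501
Lower limit = 17 − 10.9501 ≈ 6.0499

6.05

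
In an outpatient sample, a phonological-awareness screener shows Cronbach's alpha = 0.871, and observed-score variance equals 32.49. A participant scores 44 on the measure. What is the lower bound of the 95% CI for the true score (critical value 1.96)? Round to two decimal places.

σ = 32.49^(1/2) = 5.70000
SEM = 5.70000 * √(1 − 0.87100) = 5.70000 * √0.12900 ≈ 5.70000 * 0.35917 ≈ 2.04724
Half-width = 1.96*2.04724 ≈ 4.01260
Lower bound: 44 − 4.01260 = 39.98740

39.99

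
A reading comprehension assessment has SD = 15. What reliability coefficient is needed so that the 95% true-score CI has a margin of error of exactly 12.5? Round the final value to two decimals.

0.82

Required SEM = 12.5 / 1.96 ≈ 6.378
r = 1 − (SEM / SD)² = 1 − (6.378 / 15)² ≈ 1 − 0.181 ≈ 0.819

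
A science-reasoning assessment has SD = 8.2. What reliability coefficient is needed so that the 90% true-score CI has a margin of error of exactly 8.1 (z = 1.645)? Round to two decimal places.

Required SEM = 8.1 / 1.645 ≈ 4.92401
r = 1 − (4.92401/8.2)² ≈ 1 − 0.36059 ≈ 0.63941

0.64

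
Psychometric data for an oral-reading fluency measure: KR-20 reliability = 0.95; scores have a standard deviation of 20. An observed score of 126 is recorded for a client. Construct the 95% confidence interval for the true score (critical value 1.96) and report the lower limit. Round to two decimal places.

117.23

SEM = 20.0000 × √(1 − 0.9500) = 20.0000 × √0.0500 ≈ 20.0000 × 0.2236 ≈ 4.4721
1.96 × SEM ≈ 8.7654
Lower bound: 126 − 8.7654 = 117.2346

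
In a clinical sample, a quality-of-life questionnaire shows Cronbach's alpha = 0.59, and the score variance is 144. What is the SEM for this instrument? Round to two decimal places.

7.68

SD = √144 ≈ 12.0000
SEM = 12.0000·√(1 − 0.5900) ≈ 7.6837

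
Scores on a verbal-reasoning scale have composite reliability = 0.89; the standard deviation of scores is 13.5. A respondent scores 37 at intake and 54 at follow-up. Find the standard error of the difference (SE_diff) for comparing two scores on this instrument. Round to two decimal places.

6.33

SEM = 13.5000*√(1 − 0.8900) ≈ 4.4774
SE_diff = √2 * SEM ≈ 6.3321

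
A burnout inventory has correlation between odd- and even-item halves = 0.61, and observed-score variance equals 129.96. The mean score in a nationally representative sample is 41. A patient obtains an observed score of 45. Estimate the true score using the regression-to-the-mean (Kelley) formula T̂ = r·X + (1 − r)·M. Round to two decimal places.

Full-length reliability (Spearman-Brown) = 2(0.61)/(1+0.61) ≈ 0.758
T̂ = 0.758(45) + 0.242(41) ≈ 44.031

44.03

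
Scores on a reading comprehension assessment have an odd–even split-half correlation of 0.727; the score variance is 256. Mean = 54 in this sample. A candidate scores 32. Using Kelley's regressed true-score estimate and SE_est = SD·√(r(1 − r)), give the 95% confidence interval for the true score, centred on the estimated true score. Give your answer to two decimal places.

SD = √256 ≈ 16.0000
Full-length reliability (Spearman-Brown) = 2(0.727)/(1+0.727) ≈ 0.8419
T̂ = r·X + (1 − r)·M = 0.8419×32 + 0.1581×54 ≈ 26.9415 + 8.5362 ≈ 35.4777
SE_est = SD × √(r(1 − r)) = 16.0000 × √0.1331 ≈ 16.0000 × 0.3648 ≈ 5.8370
95% CI: 35.4777 ± 11.4406 ≈ (24.0371, 46.9183)

[24.04, 46.92]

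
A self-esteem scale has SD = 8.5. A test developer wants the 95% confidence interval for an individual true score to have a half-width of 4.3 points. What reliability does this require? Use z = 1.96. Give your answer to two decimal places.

0.93

Required SEM = 4.3 / 1.96 ≈ 2.194
r = 1 − (2.194/8.5)² ≈ 1 − 0.067 ≈ 0.933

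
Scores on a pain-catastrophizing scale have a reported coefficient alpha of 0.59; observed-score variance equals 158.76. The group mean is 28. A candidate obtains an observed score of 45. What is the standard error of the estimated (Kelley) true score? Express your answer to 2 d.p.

6.20

σ = 158.76^(1/2) = 12.600
SE_est = SD · √(r(1 − r)) = 12.600 · √0.242 ≈ 12.600 · 0.492 ≈ 6.197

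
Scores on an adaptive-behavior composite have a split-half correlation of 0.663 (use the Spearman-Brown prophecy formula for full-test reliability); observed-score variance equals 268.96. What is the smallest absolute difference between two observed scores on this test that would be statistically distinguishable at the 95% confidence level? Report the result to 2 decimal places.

20.46

SD = √268.96 ≃ 16.40000
Full-length reliability (Spearman-Brown) = 2(0.663)/(1+0.663) ≃ 0.79735
SEM = 16.40000 × √(1 − 0.79735) = 16.40000 × √0.20265 ≃ 16.40000 × 0.45016 ≃ 7.38266
SE_diff = SEM × √2 ≃ 7.38266 × 1.41421 ≃ 10.44065
Minimum reliable difference = 1.96 × SE_diff ≃ 1.96 × 10.44065 ≃ 20.46368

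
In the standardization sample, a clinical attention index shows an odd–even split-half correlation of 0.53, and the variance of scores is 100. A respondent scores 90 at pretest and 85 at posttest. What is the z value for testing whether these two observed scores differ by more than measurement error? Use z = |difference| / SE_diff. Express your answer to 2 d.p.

0.64

σ = 100^(1/2) = 10.000
r_full = 2·0.53 / (1 + 0.53) ≈ 0.693
The standard error of measurement is 10.000×√(1 − 0.693) ≈ 10.000×0.554 ≈ 5.542.
SE_diff = √2 × SEM ≈ 7.838
z = |90 − 85| / 7.838 = 5 / 7.838 ≈ 0.638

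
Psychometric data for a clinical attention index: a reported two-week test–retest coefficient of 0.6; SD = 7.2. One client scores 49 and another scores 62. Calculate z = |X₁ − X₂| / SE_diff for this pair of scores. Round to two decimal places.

2.02

The standard error of measurement is 7.200*√(1 − 0.600) ≃ 7.200*0.632 ≃ 4.554.
Standard error of the difference = 4.554·√2 ≃ 6.440
z = 13 / 6.440 ≃ 2.019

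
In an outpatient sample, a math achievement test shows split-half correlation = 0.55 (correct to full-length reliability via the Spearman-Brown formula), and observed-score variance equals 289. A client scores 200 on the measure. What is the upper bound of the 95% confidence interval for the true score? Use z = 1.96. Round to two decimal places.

217.95

σ = 289^(1/2) = 17.0000
r_full = 2·0.55 / (1 + 0.55) ≃ 0.7097
SEM = 17.0000 × √(1 − 0.7097) = 17.0000 × √0.2903 ≃ 17.0000 × 0.5388 ≃ 9.1599
1.96 × SEM ≃ 17.9533
Upper bound: 200 + 17.9533 = 217.9533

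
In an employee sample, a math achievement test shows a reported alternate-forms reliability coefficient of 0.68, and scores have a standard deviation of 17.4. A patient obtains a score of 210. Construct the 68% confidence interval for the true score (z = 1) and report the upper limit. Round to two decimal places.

219.84

SEM = 17.4000 × √(1 − 0.6800) = 17.4000 × √0.3200 ≃ 17.4000 × 0.5657 ≃ 9.8429
Margin = 1 × 9.8429 ≃ 9.8429
Upper limit = 210 + 9.8429 ≃ 219.8429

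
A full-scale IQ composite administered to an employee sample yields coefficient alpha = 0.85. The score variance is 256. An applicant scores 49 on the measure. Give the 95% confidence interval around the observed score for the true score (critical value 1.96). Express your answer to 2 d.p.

[36.85, 61.15]

SD = √256 = 16.00000
The standard error of measurement is 16.00000*√(1 − 0.85000) ≈ 16.00000*0.38730 ≈ 6.19677.
1.96 * SEM ≈ 12.14568
95% CI: 49 ± 12.14568 = [36.85432, 61.14568]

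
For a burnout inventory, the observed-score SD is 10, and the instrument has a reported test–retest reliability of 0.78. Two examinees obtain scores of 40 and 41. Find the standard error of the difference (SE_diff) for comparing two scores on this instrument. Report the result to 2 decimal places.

SEM = 10.000 × √(1 − 0.780) = 10.000 × √0.220 ≈ 10.000 × 0.469 ≈ 4.690
Standard error of the difference = 4.690·√2 ≈ 6.633

6.63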